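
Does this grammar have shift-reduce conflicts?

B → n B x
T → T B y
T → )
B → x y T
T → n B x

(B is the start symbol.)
Yes — I6: [B → x y T .] vs [B → . n B x]

A shift-reduce conflict occurs when an LR(0) state has both:
  - a complete (reduce) item [A → α .] (dot at the end), and
  - a shift item [B → β . c γ] (dot before a terminal).

Augment with B' → B and build the canonical LR(0) collection (I0 = CLOSURE({[B' → . B]}), then GOTO on every symbol after a dot until no new states appear). It has 14 states:
  I0: { [B → . n B x], [B → . x y T], [B' → . B] }  — shift
  I1: { [B' → B .] }  — accept
  I2: { [B → . n B x], [B → . x y T], [B → n . B x] }  — shift
  I3: { [B → x . y T] }  — shift
  I4: { [B → x y . T], [T → . )], [T → . T B y], [T → . n B x] }  — shift
  I5: { [T → ) .] }  — reduce
  I6: { [B → . n B x], [B → . x y T], [B → x y T .], [T → T . B y] }  — shift, reduce
  I7: { [B → . n B x], [B → . x y T], [T → n . B x] }  — shift
  I8: { [T → n B . x] }  — shift
  I9: { [T → n B x .] }  — reduce
  I10: { [T → T B . y] }  — shift
  I11: { [T → T B y .] }  — reduce
  I12: { [B → n B . x] }  — shift
  I13: { [B → n B x .] }  — reduce

I6 contains reduce item [B → x y T .] and shift items [B → . n B x], [B → . x y T] — shift-reduce conflict.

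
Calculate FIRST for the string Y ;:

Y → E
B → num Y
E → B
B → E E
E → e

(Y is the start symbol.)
FIRST sets of the non-terminals involved (from the grammar, by fixed-point iteration):
  FIRST(Y) = { 'e', 'num' }

To compute FIRST(Y ;), process the symbols left to right:
Symbol Y is a non-terminal. Add FIRST(Y) \ {ε} = { 'e', 'num' }
Y is not nullable (ε ∉ FIRST(Y)), so stop here.
FIRST(Y ;) = { 'e', 'num' }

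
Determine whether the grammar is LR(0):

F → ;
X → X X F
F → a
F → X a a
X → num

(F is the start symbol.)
Augment with F' → F and build the canonical LR(0) collection (I0 = CLOSURE({[F' → . F]}), then GOTO on every symbol after a dot until no new states appear). It has 12 states:
  I0: { [F → . ;], [F → . X a a], [F → . a], [F' → . F], [X → . X X F], [X → . num] }  — shift
  I1: { [F → ; .] }  — reduce
  I2: { [F' → F .] }  — accept
  I3: { [F → X . a a], [X → . X X F], [X → . num], [X → X . X F] }  — shift
  I4: { [F → a .] }  — reduce
  I5: { [X → num .] }  — reduce
  I6: { [F → . ;], [F → . X a a], [F → . a], [X → . X X F], [X → . num], [X → X . X F], [X → X X . F] }  — shift
  I7: { [F → X a . a] }  — shift
  I8: { [F → X a a .] }  — reduce
  I9: { [X → X X F .] }  — reduce
  I10: { [F → . ;], [F → . X a a], [F → . a], [F → X . a a], [X → . X X F], [X → . num], [X → X . X F], [X → X X . F] }  — shift
  I11: { [F → X a . a], [F → a .] }  — shift, reduce

Conflict in state I11:
  Shift-reduce conflict between [F → a .] and [F → X a . a]
So the grammar is NOT LR(0).

Answer: No. Shift-reduce conflict between [F → a .] and [F → X a . a]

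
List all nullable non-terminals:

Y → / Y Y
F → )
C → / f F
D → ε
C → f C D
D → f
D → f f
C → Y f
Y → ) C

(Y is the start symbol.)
{ 'D' }

A non-terminal is nullable if it can derive ε (the empty string): either it has an ε-production, or it has a production whose right-hand side consists entirely of nullable non-terminals.

ε-productions: D → ε
So D is immediately nullable.
No further non-terminal can be added: every production for the remaining non-terminals contains a terminal or a non-nullable non-terminal.
Nullable = { 'D' }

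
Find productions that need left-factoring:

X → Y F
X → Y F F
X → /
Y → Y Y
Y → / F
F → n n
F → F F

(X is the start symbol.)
Left-factoring is needed when two productions for the same non-terminal
share a common prefix on the right-hand side.

Productions for X:
  X → Y F
  X → Y F F
  X → /
Productions for Y:
  Y → Y Y
  Y → / F
Productions for F:
  F → n n
  F → F F

Found common prefix 'Y F' in productions for X

Answer: Yes, X has productions with common prefix 'Y F'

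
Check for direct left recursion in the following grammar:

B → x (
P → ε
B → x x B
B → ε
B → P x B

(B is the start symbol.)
No direct left recursion

Direct left recursion occurs when N → N α for some non-terminal N (the right-hand side begins with the left-hand side itself).

B → x (: starts with x
P → ε: starts with ε
B → x x B: starts with x
B → ε: starts with ε
B → P x B: starts with P

No direct left recursion found.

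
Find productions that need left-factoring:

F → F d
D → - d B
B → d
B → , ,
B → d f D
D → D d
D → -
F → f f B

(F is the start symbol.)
Left-factoring is needed when two productions for the same non-terminal
share a common prefix on the right-hand side.

Productions for F:
  F → F d
  F → f f B
Productions for D:
  D → - d B
  D → D d
  D → -
Productions for B:
  B → d
  B → , ,
  B → d f D

Found common prefix '-' in productions for D
Found common prefix 'd' in productions for B

Answer: Yes, D has productions with common prefix '-'; B has productions with common prefix 'd'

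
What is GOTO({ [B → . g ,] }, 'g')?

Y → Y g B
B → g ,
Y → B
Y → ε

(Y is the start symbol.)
GOTO(I, 'g') = CLOSURE({ [A → αX.β] : [A → α.Xβ] ∈ I, X = 'g' })

Items with dot before 'g', with the dot advanced:
  [B → . g ,] → [B → g . ,]
Closure adds nothing (no advanced item has the dot before a non-terminal).

GOTO = { [B → g . ,] }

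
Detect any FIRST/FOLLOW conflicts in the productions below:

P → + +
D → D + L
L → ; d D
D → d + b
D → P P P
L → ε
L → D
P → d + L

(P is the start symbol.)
Yes. L → D with FOLLOW(L) on { '+', 'd' }

A FIRST/FOLLOW conflict occurs when a non-terminal N has a nullable alternative N → β (β ⇒* ε) and another alternative N → α with FIRST(α) ∩ FOLLOW(N) ≠ ∅: on such a lookahead the parser cannot decide between expanding α and letting N vanish via β.

Nullable non-terminals: L.
FIRST sets used below: FIRST(D) = { '+', 'd' }

L: nullable alternative(s) L → ε; FOLLOW(L) = { $, '+', 'd' }
  L → ; d D: FIRST \ {ε} = { ';' } — disjoint from FOLLOW(L)
  L → ε: FIRST \ {ε} = { } — this is the only nullable alternative, skip
  L → D: FIRST \ {ε} = { '+', 'd' } — overlaps FOLLOW(L) on { '+', 'd' }: CONFLICT

D, P have no nullable alternative, so no FIRST/FOLLOW check is needed there.

So the grammar has 1 FIRST/FOLLOW conflict (marked CONFLICT above).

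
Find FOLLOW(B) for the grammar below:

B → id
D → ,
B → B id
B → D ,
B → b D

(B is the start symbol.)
To compute FOLLOW(B), find every occurrence of B on a right-hand side N → α B β: add FIRST(β) \ {ε}, and if β is empty or nullable also add FOLLOW(N). Iterate to a fixed point.

B is the start symbol, so $ ∈ FOLLOW(B).
In B → B id: B is followed by id, add FIRST(id) \ {ε} = { 'id' }

Taking the union: FOLLOW(B) = { $, 'id' }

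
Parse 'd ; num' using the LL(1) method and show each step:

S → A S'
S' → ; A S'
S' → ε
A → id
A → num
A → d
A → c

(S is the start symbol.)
LL(1) parsing maintains a stack (initially the start symbol over $) and the input. At each step: if the stack top is a terminal, match it against the current input token; if it is a non-terminal N, replace it with the RHS of M[N, lookahead] (the unique production whose predict set contains the lookahead).

Stack is shown with the top on the left.

Stack     Input      Action
---------------------------
S $       d ; num $  output S → A S'
A S' $    d ; num $  output A → d
d S' $    d ; num $  match 'd'
S' $      ; num $    output S' → ; A S'
; A S' $  ; num $    match ';'
A S' $    num $      output A → num
num S' $  num $      match 'num'
S' $      $          output S' → ε
$         $          accept

The string is accepted.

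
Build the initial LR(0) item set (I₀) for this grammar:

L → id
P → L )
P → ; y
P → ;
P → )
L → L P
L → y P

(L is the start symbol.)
First, augment the grammar with L' → L
I₀ = CLOSURE({ [L' → . L] }):
  [L' → . L] has the dot before L: add [L → . id], [L → . L P], [L → . y P]
No further items can be added.

I₀ = { [L → . L P], [L → . id], [L → . y P], [L' → . L] }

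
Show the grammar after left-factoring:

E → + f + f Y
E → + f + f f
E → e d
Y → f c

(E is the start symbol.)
E → + f + f E'
E' → Y
E' → f
E → e d
Y → f c

Left-factoring transforms A → αβ₁ | αβ₂ into A → αA' and A' → β₁ | β₂
(α is the longest common prefix among the alternatives). Repeat until
no nonterminal has two alternatives with a common prefix.

Round 1: E has alternatives sharing prefix '+ f + f'. Introduce E': E → + f + f E'
  Add: E' → Y
  Add: E' → f

No remaining common prefixes — done.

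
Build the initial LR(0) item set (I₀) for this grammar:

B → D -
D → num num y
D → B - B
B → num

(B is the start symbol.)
{ [B → . D -], [B → . num], [B' → . B], [D → . B - B], [D → . num num y] }

First, augment the grammar with B' → B
I₀ = CLOSURE({ [B' → . B] }):
  [B' → . B] has the dot before B: add [B → . D -], [B → . num]
  [B → . D -] has the dot before D: add [D → . num num y], [D → . B - B]
No further items can be added.

I₀ = { [B → . D -], [B → . num], [B' → . B], [D → . B - B], [D → . num num y] }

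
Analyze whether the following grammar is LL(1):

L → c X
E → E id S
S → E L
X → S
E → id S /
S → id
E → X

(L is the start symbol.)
Relevant sets:
  FIRST(E) = { 'id' }
  FIRST(X) = { 'id' }

For E:
  PREDICT(E → E id S) = { 'id' }
  PREDICT(E → id S '/') = { 'id' }
  PREDICT(E → X) = { 'id' }
For S:
  PREDICT(S → E L) = { 'id' }
  PREDICT(S → id) = { 'id' }
L, X have a single production, so nothing to check there.

Conflict found: Predict set conflict for E: { 'id' }
The grammar is NOT LL(1).

Answer: No. Predict set conflict for E: { 'id' }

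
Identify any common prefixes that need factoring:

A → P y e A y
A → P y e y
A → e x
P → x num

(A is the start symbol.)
Left-factoring is needed when two productions for the same non-terminal
share a common prefix on the right-hand side.

Productions for A:
  A → P y e A y
  A → P y e y
  A → e x

Found common prefix 'P y e' in productions for A

Answer: Yes, A has productions with common prefix 'P y e'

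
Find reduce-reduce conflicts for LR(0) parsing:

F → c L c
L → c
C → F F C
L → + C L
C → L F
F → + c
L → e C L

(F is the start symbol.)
Yes — I18: [F → + c .] vs [L → c .]

A reduce-reduce conflict occurs when an LR(0) state has two complete items [A → α .] and [B → β .] — both call for a reduction, and with no lookahead the parser cannot choose between them.

Augment with F' → F and build the canonical LR(0) collection (I0 = CLOSURE({[F' → . F]}), then GOTO on every symbol after a dot until no new states appear). It has 22 states:
  I0: { [F → . + c], [F → . c L c], [F' → . F] }  — shift
  I1: { [F → + . c] }  — shift
  I2: { [F' → F .] }  — accept
  I3: { [F → c . L c], [L → . + C L], [L → . c], [L → . e C L] }  — shift
  I4: { [C → . F F C], [C → . L F], [F → . + c], [F → . c L c], [L → + . C L], [L → . + C L], [L → . c], [L → . e C L] }  — shift
  I5: { [F → c L . c] }  — shift
  I6: { [L → c .] }  — reduce
  I7: { [C → . F F C], [C → . L F], [F → . + c], [F → . c L c], [L → . + C L], [L → . c], [L → . e C L], [L → e . C L] }  — shift
  I8: { [C → . F F C], [C → . L F], [F → + . c], [F → . + c], [F → . c L c], [L → + . C L], [L → . + C L], [L → . c], [L → . e C L] }  — shift
  I9: { [L → . + C L], [L → . c], [L → . e C L], [L → e C . L] }  — shift
  I10: { [C → F . F C], [F → . + c], [F → . c L c] }  — shift
  I11: { [C → L . F], [F → . + c], [F → . c L c] }  — shift
  I12: { [F → c . L c], [L → . + C L], [L → . c], [L → . e C L], [L → c .] }  — shift, reduce
  I13: { [C → L F .] }  — reduce
  I14: { [C → . F F C], [C → . L F], [C → F F . C], [F → . + c], [F → . c L c], [L → . + C L], [L → . c], [L → . e C L] }  — shift
  I15: { [C → F F C .] }  — reduce
  I16: { [L → e C L .] }  — reduce
  I17: { [L → + C . L], [L → . + C L], [L → . c], [L → . e C L] }  — shift
  I18: { [F → + c .], [F → c . L c], [L → . + C L], [L → . c], [L → . e C L], [L → c .] }  — shift, 2 reduces
  I19: { [L → + C L .] }  — reduce
  I20: { [F → c L c .] }  — reduce
  I21: { [F → + c .] }  — reduce

I18 contains complete items [F → + c .], [L → c .] — reduce-reduce conflict.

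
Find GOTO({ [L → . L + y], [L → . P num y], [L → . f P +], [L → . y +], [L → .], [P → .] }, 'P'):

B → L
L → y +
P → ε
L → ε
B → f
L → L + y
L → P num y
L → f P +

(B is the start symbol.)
GOTO(I, 'P') = CLOSURE({ [A → αX.β] : [A → α.Xβ] ∈ I, X = 'P' })

Items with dot before 'P', with the dot advanced:
  [L → . P num y] → [L → P . num y]
Closure adds nothing (no advanced item has the dot before a non-terminal).

GOTO = { [L → P . num y] }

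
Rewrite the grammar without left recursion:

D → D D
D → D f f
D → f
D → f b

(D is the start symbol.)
D is directly left-recursive. The standard transformation for
  A → A α₁ | ... | A α_m | β₁ | ... | β_n
is
  A  → β₁ A' | ... | β_n A'
  A' → α₁ A' | ... | α_m A' | ε

D → f becomes D → f D'
D → f b becomes D → f b D'
D → D D becomes D' → D D'
D → D f f becomes D' → f f D'
Add D' → ε

Resulting grammar:
D → f D'
D → f b D'
D' → D D'
D' → f f D'
D' → ε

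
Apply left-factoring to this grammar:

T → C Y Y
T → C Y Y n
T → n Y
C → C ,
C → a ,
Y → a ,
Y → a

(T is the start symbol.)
Left-factoring transforms A → αβ₁ | αβ₂ into A → αA' and A' → β₁ | β₂
(α is the longest common prefix among the alternatives). Repeat until
no nonterminal has two alternatives with a common prefix.

Round 1: T has alternatives sharing prefix 'C Y Y'. Introduce T': T → C Y Y T'
  Add: T' → ε
  Add: T' → n

Round 2: Y has alternatives sharing prefix 'a'. Introduce Y': Y → a Y'
  Add: Y' → ,
  Add: Y' → ε

No remaining common prefixes — done.

Resulting grammar:
T → C Y Y T'
T' → ε
T' → n
T → n Y
C → C ,
C → a ,
Y → a Y'
Y' → ,
Y' → ε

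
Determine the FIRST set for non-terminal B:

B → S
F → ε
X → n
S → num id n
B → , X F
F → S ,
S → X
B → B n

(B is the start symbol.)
FIRST sets of the other non-terminals involved (by the same procedure, iterated to a fixed point):
  FIRST(S) = { 'n', 'num' }

From B → S:
  - S is a non-terminal: add FIRST(S) \ {ε} = { 'n', 'num' }
    S is not nullable, so stop
From B → , X F:
  - ',' is a terminal: add ',' and stop
From B → B n:
  - B is the symbol being defined: contributes nothing new
    B is not nullable, so stop

Collecting: FIRST(B) = { ',', 'n', 'num' }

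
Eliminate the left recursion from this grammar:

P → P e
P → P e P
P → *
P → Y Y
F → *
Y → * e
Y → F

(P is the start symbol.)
P → * P'
P → Y Y P'
P' → e P'
P' → e P P'
P' → ε
F → *
Y → * e
Y → F

P is directly left-recursive. The standard transformation for
  A → A α₁ | ... | A α_m | β₁ | ... | β_n
is
  A  → β₁ A' | ... | β_n A'
  A' → α₁ A' | ... | α_m A' | ε

P → * becomes P → * P'
P → Y Y becomes P → Y Y P'
P → P e becomes P' → e P'
P → P e P becomes P' → e P P'
Add P' → ε

Productions for other non-terminals are unchanged:
  F → *
  Y → * e
  Y → F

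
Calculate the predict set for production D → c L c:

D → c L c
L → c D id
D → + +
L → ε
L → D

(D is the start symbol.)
{ 'c' }

PREDICT(D → c L c) = (FIRST(RHS) \ {ε}) ∪ (FOLLOW(D) if ε ∈ FIRST(RHS), i.e. RHS ⇒* ε)
FIRST(c L c) = { 'c' }
ε ∉ FIRST(c L c), so FOLLOW(D) is not added.
PREDICT(D → c L c) = { 'c' }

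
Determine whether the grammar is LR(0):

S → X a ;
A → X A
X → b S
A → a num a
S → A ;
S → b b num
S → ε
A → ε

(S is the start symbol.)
No. Shift-reduce conflict between [A → .] and [A → . a num a]

Augment with S' → S and build the canonical LR(0) collection (I0 = CLOSURE({[S' → . S]}), then GOTO on every symbol after a dot until no new states appear). It has 17 states:
  I0: { [A → . X A], [A → . a num a], [A → .], [S → . A ;], [S → . X a ;], [S → . b b num], [S → .], [S' → . S], [X → . b S] }  — shift, 2 reduces
  I1: { [S → A . ;] }  — shift
  I2: { [S' → S .] }  — accept
  I3: { [A → . X A], [A → . a num a], [A → .], [A → X . A], [S → X . a ;], [X → . b S] }  — shift, reduce
  I4: { [A → a . num a] }  — shift
  I5: { [A → . X A], [A → . a num a], [A → .], [S → . A ;], [S → . X a ;], [S → . b b num], [S → .], [S → b . b num], [X → . b S], [X → b . S] }  — shift, 2 reduces
  I6: { [X → b S .] }  — reduce
  I7: { [A → . X A], [A → . a num a], [A → .], [S → . A ;], [S → . X a ;], [S → . b b num], [S → .], [S → b . b num], [S → b b . num], [X → . b S], [X → b . S] }  — shift, 2 reduces
  I8: { [S → b b num .] }  — reduce
  I9: { [A → a num . a] }  — shift
  I10: { [A → a num a .] }  — reduce
  I11: { [A → X A .] }  — reduce
  I12: { [A → . X A], [A → . a num a], [A → .], [A → X . A], [X → . b S] }  — shift, reduce
  I13: { [A → a . num a], [S → X a . ;] }  — shift
  I14: { [A → . X A], [A → . a num a], [A → .], [S → . A ;], [S → . X a ;], [S → . b b num], [S → .], [X → . b S], [X → b . S] }  — shift, 2 reduces
  I15: { [S → X a ; .] }  — reduce
  I16: { [S → A ; .] }  — reduce

Conflict in state I0:
  Shift-reduce conflict between [A → .] and [A → . a num a]
So the grammar is NOT LR(0).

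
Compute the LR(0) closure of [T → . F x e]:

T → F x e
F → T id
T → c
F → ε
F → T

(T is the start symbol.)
{ [F → . T id], [F → . T], [F → .], [T → . F x e], [T → . c] }

To compute CLOSURE, for each item [A → α.Bβ] where B is a non-terminal, add [B → .γ] for all productions B → γ; repeat for the newly added items until nothing changes.

Start with: [T → . F x e]
  [T → . F x e] has the dot before F: add [F → . T id], [F → .], [F → . T]
  [F → . T id] has the dot before T: add [T → . c]
No further items can be added.

CLOSURE = { [F → . T id], [F → . T], [F → .], [T → . F x e], [T → . c] }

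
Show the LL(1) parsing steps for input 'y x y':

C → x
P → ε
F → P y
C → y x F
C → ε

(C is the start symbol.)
Stack is shown with the top on the left.

Stack    Input    Action
------------------------
C $      y x y $  output C → y x F
y x F $  y x y $  match 'y'
x F $    x y $    match 'x'
F $      y $      output F → P y
P y $    y $      output P → ε
y $      y $      match 'y'
$        $        accept

The string is accepted.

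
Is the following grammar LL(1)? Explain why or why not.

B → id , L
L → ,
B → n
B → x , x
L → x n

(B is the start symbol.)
Yes, the grammar is LL(1).

A grammar is LL(1) if for each non-terminal N with multiple productions, the predict sets of those productions are pairwise disjoint, where PREDICT(N → α) = (FIRST(α) \ {ε}) ∪ (FOLLOW(N) if α ⇒* ε).

For B:
  PREDICT(B → id ',' L) = { 'id' }
  PREDICT(B → n) = { 'n' }
  PREDICT(B → x ',' x) = { 'x' }
For L:
  PREDICT(L → ',') = { ',' }
  PREDICT(L → x n) = { 'x' }

All predict sets are disjoint. The grammar IS LL(1).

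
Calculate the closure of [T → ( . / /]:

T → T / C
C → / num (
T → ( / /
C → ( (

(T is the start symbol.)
{ [T → ( . / /] }

Start with: [T → ( . / /]
The dot precedes the terminal '/', so nothing is added.

CLOSURE = { [T → ( . / /] }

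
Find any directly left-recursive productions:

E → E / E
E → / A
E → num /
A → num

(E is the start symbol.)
Yes, E is left-recursive

Direct left recursion occurs when N → N α for some non-terminal N (the right-hand side begins with the left-hand side itself).

E → E / E: LEFT RECURSIVE (starts with E)
E → / A: starts with '/'
E → num /: starts with num
A → num: starts with num

The grammar has direct left recursion on: E.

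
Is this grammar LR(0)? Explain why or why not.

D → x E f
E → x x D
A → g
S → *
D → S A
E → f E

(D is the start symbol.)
Augment with D' → D and build the canonical LR(0) collection (I0 = CLOSURE({[D' → . D]}), then GOTO on every symbol after a dot until no new states appear). It has 14 states:
  I0: { [D → . S A], [D → . x E f], [D' → . D], [S → . *] }  — shift
  I1: { [S → * .] }  — reduce
  I2: { [D' → D .] }  — accept
  I3: { [A → . g], [D → S . A] }  — shift
  I4: { [D → x . E f], [E → . f E], [E → . x x D] }  — shift
  I5: { [D → x E . f] }  — shift
  I6: { [E → . f E], [E → . x x D], [E → f . E] }  — shift
  I7: { [E → x . x D] }  — shift
  I8: { [D → . S A], [D → . x E f], [E → x x . D], [S → . *] }  — shift
  I9: { [E → x x D .] }  — reduce
  I10: { [E → f E .] }  — reduce
  I11: { [D → x E f .] }  — reduce
  I12: { [D → S A .] }  — reduce
  I13: { [A → g .] }  — reduce

Every state is either a pure shift/goto state or contains exactly one complete item and nothing to shift — no conflicts. The grammar is LR(0).

Answer: Yes, the grammar is LR(0)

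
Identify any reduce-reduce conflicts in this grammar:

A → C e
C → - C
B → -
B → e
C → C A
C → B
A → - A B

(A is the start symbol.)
A reduce-reduce conflict occurs when an LR(0) state has two complete items [A → α .] and [B → β .] — both call for a reduction, and with no lookahead the parser cannot choose between them.

Augment with A' → A and build the canonical LR(0) collection (I0 = CLOSURE({[A' → . A]}), then GOTO on every symbol after a dot until no new states appear). It has 12 states:
  I0: { [A → . - A B], [A → . C e], [A' → . A], [B → . -], [B → . e], [C → . - C], [C → . B], [C → . C A] }  — shift
  I1: { [A → - . A B], [A → . - A B], [A → . C e], [B → - .], [B → . -], [B → . e], [C → - . C], [C → . - C], [C → . B], [C → . C A] }  — shift, reduce
  I2: { [A' → A .] }  — accept
  I3: { [C → B .] }  — reduce
  I4: { [A → . - A B], [A → . C e], [A → C . e], [B → . -], [B → . e], [C → . - C], [C → . B], [C → . C A], [C → C . A] }  — shift
  I5: { [B → e .] }  — reduce
  I6: { [C → C A .] }  — reduce
  I7: { [A → C e .], [B → e .] }  — 2 reduces
  I8: { [A → - A . B], [B → . -], [B → . e] }  — shift
  I9: { [A → . - A B], [A → . C e], [A → C . e], [B → . -], [B → . e], [C → - C .], [C → . - C], [C → . B], [C → . C A], [C → C . A] }  — shift, reduce
  I10: { [B → - .] }  — reduce
  I11: { [A → - A B .] }  — reduce

I7 contains complete items [A → C e .], [B → e .] — reduce-reduce conflict.

Answer: Yes — I7: [A → C e .] vs [B → e .]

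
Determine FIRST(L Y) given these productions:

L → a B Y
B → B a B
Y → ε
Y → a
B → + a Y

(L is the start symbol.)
{ 'a' }

FIRST sets of the non-terminals involved (from the grammar, by fixed-point iteration):
  FIRST(L) = { 'a' }

To compute FIRST(L Y), process the symbols left to right:
Symbol L is a non-terminal. Add FIRST(L) \ {ε} = { 'a' }
L is not nullable (ε ∉ FIRST(L)), so stop here.
FIRST(L Y) = { 'a' }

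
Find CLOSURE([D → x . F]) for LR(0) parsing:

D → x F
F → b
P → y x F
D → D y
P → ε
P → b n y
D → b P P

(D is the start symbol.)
{ [D → x . F], [F → . b] }

Start with: [D → x . F]
  [D → x . F] has the dot before F: add [F → . b]
No further items can be added.

CLOSURE = { [D → x . F], [F → . b] }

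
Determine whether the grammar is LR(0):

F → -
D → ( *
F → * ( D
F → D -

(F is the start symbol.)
Yes, the grammar is LR(0)

A grammar is LR(0) if no state in the canonical LR(0) collection has:
  - both a shift item (dot before a terminal) and a complete item (shift-reduce conflict), or
  - two or more complete items (reduce-reduce conflict; the accept item [F' → F .] counts as a complete item here).

Augment with F' → F and build the canonical LR(0) collection (I0 = CLOSURE({[F' → . F]}), then GOTO on every symbol after a dot until no new states appear). It has 10 states:
  I0: { [D → . ( *], [F → . * ( D], [F → . -], [F → . D -], [F' → . F] }  — shift
  I1: { [D → ( . *] }  — shift
  I2: { [F → * . ( D] }  — shift
  I3: { [F → - .] }  — reduce
  I4: { [F → D . -] }  — shift
  I5: { [F' → F .] }  — accept
  I6: { [F → D - .] }  — reduce
  I7: { [D → . ( *], [F → * ( . D] }  — shift
  I8: { [F → * ( D .] }  — reduce
  I9: { [D → ( * .] }  — reduce

Every state is either a pure shift/goto state or contains exactly one complete item and nothing to shift — no conflicts. The grammar is LR(0).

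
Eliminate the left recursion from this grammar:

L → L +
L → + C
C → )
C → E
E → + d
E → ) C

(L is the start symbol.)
L is directly left-recursive. The standard transformation for
  A → A α₁ | ... | A α_m | β₁ | ... | β_n
is
  A  → β₁ A' | ... | β_n A'
  A' → α₁ A' | ... | α_m A' | ε

L → + C becomes L → + C L'
L → L + becomes L' → + L'
Add L' → ε

Productions for other non-terminals are unchanged:
  C → )
  C → E
  E → + d
  E → ) C

Resulting grammar:
L → + C L'
L' → + L'
L' → ε
C → )
C → E
E → + d
E → ) C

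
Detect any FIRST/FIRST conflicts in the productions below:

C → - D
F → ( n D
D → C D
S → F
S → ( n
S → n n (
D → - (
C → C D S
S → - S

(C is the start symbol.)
A FIRST/FIRST conflict occurs when two productions N → α and N → β for the same non-terminal have FIRST(α) ∩ FIRST(β) ≠ ∅ (with ε ∈ FIRST of a nullable right-hand side, so two nullable alternatives also conflict).

FIRST sets of the non-terminals at (or reachable through a nullable prefix from) the front of some alternative:
  FIRST(C) = { '-' }
  FIRST(F) = { '(' }

Productions for C:
  C → - D: FIRST = { '-' }
  C → C D S: FIRST = { '-' }
Productions for D:
  D → C D: FIRST = { '-' }
  D → - (: FIRST = { '-' }
Productions for S:
  S → F: FIRST = { '(' }
  S → ( n: FIRST = { '(' }
  S → n n (: FIRST = { 'n' }
  S → - S: FIRST = { '-' }
F has only one production, so no FIRST/FIRST conflict is possible there.

Conflict for C: C → - D and C → C D S
  Overlap: { '-' }
Conflict for D: D → C D and D → - (
  Overlap: { '-' }
Conflict for S: S → F and S → ( n
  Overlap: { '(' }

Answer: Yes. C → '-' D / C → C D S on { '-' }; D → C D / D → '-' '(' on { '-' }; S → F / S → '(' n on { '(' }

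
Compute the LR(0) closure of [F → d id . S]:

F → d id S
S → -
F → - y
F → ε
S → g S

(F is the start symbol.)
{ [F → d id . S], [S → . -], [S → . g S] }

To compute CLOSURE, for each item [A → α.Bβ] where B is a non-terminal, add [B → .γ] for all productions B → γ; repeat for the newly added items until nothing changes.

Start with: [F → d id . S]
  [F → d id . S] has the dot before S: add [S → . -], [S → . g S]
No further items can be added.

CLOSURE = { [F → d id . S], [S → . -], [S → . g S] }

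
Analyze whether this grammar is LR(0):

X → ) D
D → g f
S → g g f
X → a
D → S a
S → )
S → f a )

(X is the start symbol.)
A grammar is LR(0) if no state in the canonical LR(0) collection has:
  - both a shift item (dot before a terminal) and a complete item (shift-reduce conflict), or
  - two or more complete items (reduce-reduce conflict; the accept item [X' → X .] counts as a complete item here).

Augment with X' → X and build the canonical LR(0) collection (I0 = CLOSURE({[X' → . X]}), then GOTO on every symbol after a dot until no new states appear). It has 15 states:
  I0: { [X → . ) D], [X → . a], [X' → . X] }  — shift
  I1: { [D → . S a], [D → . g f], [S → . )], [S → . f a )], [S → . g g f], [X → ) . D] }  — shift
  I2: { [X' → X .] }  — accept
  I3: { [X → a .] }  — reduce
  I4: { [S → ) .] }  — reduce
  I5: { [X → ) D .] }  — reduce
  I6: { [D → S . a] }  — shift
  I7: { [S → f . a )] }  — shift
  I8: { [D → g . f], [S → g . g f] }  — shift
  I9: { [D → g f .] }  — reduce
  I10: { [S → g g . f] }  — shift
  I11: { [S → g g f .] }  — reduce
  I12: { [S → f a . )] }  — shift
  I13: { [S → f a ) .] }  — reduce
  I14: { [D → S a .] }  — reduce

Every state is either a pure shift/goto state or contains exactly one complete item and nothing to shift — no conflicts. The grammar is LR(0).

Answer: Yes, the grammar is LR(0)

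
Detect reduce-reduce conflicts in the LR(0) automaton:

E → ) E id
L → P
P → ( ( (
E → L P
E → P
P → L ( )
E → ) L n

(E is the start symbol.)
A reduce-reduce conflict occurs when an LR(0) state has two complete items [A → α .] and [B → β .] — both call for a reduction, and with no lookahead the parser cannot choose between them.

Augment with E' → E and build the canonical LR(0) collection (I0 = CLOSURE({[E' → . E]}), then GOTO on every symbol after a dot until no new states appear). It has 17 states:
  I0: { [E → . ) E id], [E → . ) L n], [E → . L P], [E → . P], [E' → . E], [L → . P], [P → . ( ( (], [P → . L ( )] }  — shift
  I1: { [P → ( . ( (] }  — shift
  I2: { [E → ) . E id], [E → ) . L n], [E → . ) E id], [E → . ) L n], [E → . L P], [E → . P], [L → . P], [P → . ( ( (], [P → . L ( )] }  — shift
  I3: { [E' → E .] }  — accept
  I4: { [E → L . P], [L → . P], [P → . ( ( (], [P → . L ( )], [P → L . ( )] }  — shift
  I5: { [E → P .], [L → P .] }  — 2 reduces
  I6: { [P → ( . ( (], [P → L ( . )] }  — shift
  I7: { [P → L . ( )] }  — shift
  I8: { [E → L P .], [L → P .] }  — 2 reduces
  I9: { [P → L ( . )] }  — shift
  I10: { [P → L ( ) .] }  — reduce
  I11: { [P → ( ( . (] }  — shift
  I12: { [P → ( ( ( .] }  — reduce
  I13: { [E → ) E . id] }  — shift
  I14: { [E → ) L . n], [E → L . P], [L → . P], [P → . ( ( (], [P → . L ( )], [P → L . ( )] }  — shift
  I15: { [E → ) L n .] }  — reduce
  I16: { [E → ) E id .] }  — reduce

I5 contains complete items [E → P .], [L → P .] — reduce-reduce conflict.
I8 contains complete items [E → L P .], [L → P .] — reduce-reduce conflict.

Answer: Yes — I5: [E → P .] vs [L → P .]; I8: [E → L P .] vs [L → P .]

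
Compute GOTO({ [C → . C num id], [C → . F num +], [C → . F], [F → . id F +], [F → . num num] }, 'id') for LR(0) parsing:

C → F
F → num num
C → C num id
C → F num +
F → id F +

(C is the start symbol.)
{ [F → . id F +], [F → . num num], [F → id . F +] }

GOTO(I, 'id') = CLOSURE({ [A → αX.β] : [A → α.Xβ] ∈ I, X = 'id' })

Items with dot before 'id', with the dot advanced:
  [F → . id F +] → [F → id . F +]
Closure of the advanced items:
  [F → id . F +] has the dot before F: add [F → . num num], [F → . id F +]

GOTO = { [F → . id F +], [F → . num num], [F → id . F +] }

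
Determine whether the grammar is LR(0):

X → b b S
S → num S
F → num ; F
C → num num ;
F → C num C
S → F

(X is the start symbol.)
No. Shift-reduce conflict between [C → num num ; .] and [C → . num num ;]

Augment with X' → X and build the canonical LR(0) collection (I0 = CLOSURE({[X' → . X]}), then GOTO on every symbol after a dot until no new states appear). It has 19 states:
  I0: { [X → . b b S], [X' → . X] }  — shift
  I1: { [X' → X .] }  — accept
  I2: { [X → b . b S] }  — shift
  I3: { [C → . num num ;], [F → . C num C], [F → . num ; F], [S → . F], [S → . num S], [X → b b . S] }  — shift
  I4: { [F → C . num C] }  — shift
  I5: { [S → F .] }  — reduce
  I6: { [X → b b S .] }  — reduce
  I7: { [C → . num num ;], [C → num . num ;], [F → . C num C], [F → . num ; F], [F → num . ; F], [S → . F], [S → . num S], [S → num . S] }  — shift
  I8: { [C → . num num ;], [F → . C num C], [F → . num ; F], [F → num ; . F] }  — shift
  I9: { [S → num S .] }  — reduce
  I10: { [C → . num num ;], [C → num . num ;], [C → num num . ;], [F → . C num C], [F → . num ; F], [F → num . ; F], [S → . F], [S → . num S], [S → num . S] }  — shift
  I11: { [C → . num num ;], [C → num num ; .], [F → . C num C], [F → . num ; F], [F → num ; . F] }  — shift, reduce
  I12: { [F → num ; F .] }  — reduce
  I13: { [C → num . num ;], [F → num . ; F] }  — shift
  I14: { [C → num num . ;] }  — shift
  I15: { [C → num num ; .] }  — reduce
  I16: { [C → . num num ;], [F → C num . C] }  — shift
  I17: { [F → C num C .] }  — reduce
  I18: { [C → num . num ;] }  — shift

Conflict in state I11:
  Shift-reduce conflict between [C → num num ; .] and [C → . num num ;]
So the grammar is NOT LR(0).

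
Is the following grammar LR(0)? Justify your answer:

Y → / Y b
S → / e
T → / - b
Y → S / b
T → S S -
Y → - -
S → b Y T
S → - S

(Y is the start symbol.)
Augment with Y' → Y and build the canonical LR(0) collection (I0 = CLOSURE({[Y' → . Y]}), then GOTO on every symbol after a dot until no new states appear). It has 23 states:
  I0: { [S → . - S], [S → . / e], [S → . b Y T], [Y → . - -], [Y → . / Y b], [Y → . S / b], [Y' → . Y] }  — shift
  I1: { [S → - . S], [S → . - S], [S → . / e], [S → . b Y T], [Y → - . -] }  — shift
  I2: { [S → . - S], [S → . / e], [S → . b Y T], [S → / . e], [Y → . - -], [Y → . / Y b], [Y → . S / b], [Y → / . Y b] }  — shift
  I3: { [Y → S . / b] }  — shift
  I4: { [Y' → Y .] }  — accept
  I5: { [S → . - S], [S → . / e], [S → . b Y T], [S → b . Y T], [Y → . - -], [Y → . / Y b], [Y → . S / b] }  — shift
  I6: { [S → . - S], [S → . / e], [S → . b Y T], [S → b Y . T], [T → . / - b], [T → . S S -] }  — shift
  I7: { [S → - . S], [S → . - S], [S → . / e], [S → . b Y T] }  — shift
  I8: { [S → / . e], [T → / . - b] }  — shift
  I9: { [S → . - S], [S → . / e], [S → . b Y T], [T → S . S -] }  — shift
  I10: { [S → b Y T .] }  — reduce
  I11: { [S → / . e] }  — shift
  I12: { [T → S S . -] }  — shift
  I13: { [T → S S - .] }  — reduce
  I14: { [S → / e .] }  — reduce
  I15: { [T → / - . b] }  — shift
  I16: { [T → / - b .] }  — reduce
  I17: { [S → - S .] }  — reduce
  I18: { [Y → S / . b] }  — shift
  I19: { [Y → S / b .] }  — reduce
  I20: { [Y → / Y . b] }  — shift
  I21: { [Y → / Y b .] }  — reduce
  I22: { [S → - . S], [S → . - S], [S → . / e], [S → . b Y T], [Y → - - .] }  — shift, reduce

Conflict in state I22:
  Shift-reduce conflict between [Y → - - .] and [S → . - S]
So the grammar is NOT LR(0).

Answer: No. Shift-reduce conflict between [Y → - - .] and [S → . - S]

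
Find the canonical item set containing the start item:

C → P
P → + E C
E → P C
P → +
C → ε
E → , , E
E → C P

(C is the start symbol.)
First, augment the grammar with C' → C
I₀ = CLOSURE({ [C' → . C] }):
  [C' → . C] has the dot before C: add [C → . P], [C → .]
  [C → . P] has the dot before P: add [P → . + E C], [P → . +]
No further items can be added.

I₀ = { [C → . P], [C → .], [C' → . C], [P → . + E C], [P → . +] }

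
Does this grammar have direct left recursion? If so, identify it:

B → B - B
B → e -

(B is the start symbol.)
B → B - B: LEFT RECURSIVE (starts with B)
B → e -: starts with e

The grammar has direct left recursion on: B.

Answer: Yes, B is left-recursive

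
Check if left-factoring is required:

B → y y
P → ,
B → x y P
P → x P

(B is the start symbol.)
Left-factoring is needed when two productions for the same non-terminal
share a common prefix on the right-hand side.

Productions for B:
  B → y y
  B → x y P
Productions for P:
  P → ,
  P → x P

No common prefixes found.

Answer: No, left-factoring is not needed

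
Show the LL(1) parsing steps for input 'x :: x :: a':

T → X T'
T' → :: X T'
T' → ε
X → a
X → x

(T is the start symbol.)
LL(1) parsing maintains a stack (initially the start symbol over $) and the input. At each step: if the stack top is a terminal, match it against the current input token; if it is a non-terminal N, replace it with the RHS of M[N, lookahead] (the unique production whose predict set contains the lookahead).

Stack is shown with the top on the left.

Stack      Input          Action
--------------------------------
T $        x :: x :: a $  output T → X T'
X T' $     x :: x :: a $  output X → x
x T' $     x :: x :: a $  match 'x'
T' $       :: x :: a $    output T' → :: X T'
:: X T' $  :: x :: a $    match '::'
X T' $     x :: a $       output X → x
x T' $     x :: a $       match 'x'
T' $       :: a $         output T' → :: X T'
:: X T' $  :: a $         match '::'
X T' $     a $            output X → a
a T' $     a $            match 'a'
T' $       $              output T' → ε
$          $              accept

The string is accepted.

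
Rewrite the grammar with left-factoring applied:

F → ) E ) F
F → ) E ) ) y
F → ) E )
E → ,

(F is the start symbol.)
F → ) E ) F'
F' → F
F' → ) y
F' → ε
E → ,

Left-factoring transforms A → αβ₁ | αβ₂ into A → αA' and A' → β₁ | β₂
(α is the longest common prefix among the alternatives). Repeat until
no nonterminal has two alternatives with a common prefix.

Round 1: F has alternatives sharing prefix ') E )'. Introduce F': F → ) E ) F'
  Add: F' → F
  Add: F' → ) y
  Add: F' → ε

No remaining common prefixes — done.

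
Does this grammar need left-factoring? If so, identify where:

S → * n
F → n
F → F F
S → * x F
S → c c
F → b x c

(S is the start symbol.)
Left-factoring is needed when two productions for the same non-terminal
share a common prefix on the right-hand side.

Productions for S:
  S → * n
  S → * x F
  S → c c
Productions for F:
  F → n
  F → F F
  F → b x c

Found common prefix '*' in productions for S

Answer: Yes, S has productions with common prefix '*'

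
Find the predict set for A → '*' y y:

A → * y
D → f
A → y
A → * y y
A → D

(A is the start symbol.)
PREDICT(A → '*' y y) = (FIRST(RHS) \ {ε}) ∪ (FOLLOW(A) if ε ∈ FIRST(RHS), i.e. RHS ⇒* ε)
FIRST('*' y y) = { '*' }
ε ∉ FIRST('*' y y), so FOLLOW(A) is not added.
PREDICT(A → '*' y y) = { '*' }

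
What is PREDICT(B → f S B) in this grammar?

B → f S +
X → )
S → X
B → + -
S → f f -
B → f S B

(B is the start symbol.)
PREDICT(B → f S B) = (FIRST(RHS) \ {ε}) ∪ (FOLLOW(B) if ε ∈ FIRST(RHS), i.e. RHS ⇒* ε)
FIRST(f S B) = { 'f' }
ε ∉ FIRST(f S B), so FOLLOW(B) is not added.
PREDICT(B → f S B) = { 'f' }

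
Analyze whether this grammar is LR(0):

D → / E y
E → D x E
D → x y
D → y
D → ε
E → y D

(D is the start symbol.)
Augment with D' → D and build the canonical LR(0) collection (I0 = CLOSURE({[D' → . D]}), then GOTO on every symbol after a dot until no new states appear). It has 13 states:
  I0: { [D → . / E y], [D → . x y], [D → . y], [D → .], [D' → . D] }  — shift, reduce
  I1: { [D → . / E y], [D → . x y], [D → . y], [D → .], [D → / . E y], [E → . D x E], [E → . y D] }  — shift, reduce
  I2: { [D' → D .] }  — accept
  I3: { [D → x . y] }  — shift
  I4: { [D → y .] }  — reduce
  I5: { [D → x y .] }  — reduce
  I6: { [E → D . x E] }  — shift
  I7: { [D → / E . y] }  — shift
  I8: { [D → . / E y], [D → . x y], [D → . y], [D → .], [D → y .], [E → y . D] }  — shift, 2 reduces
  I9: { [E → y D .] }  — reduce
  I10: { [D → / E y .] }  — reduce
  I11: { [D → . / E y], [D → . x y], [D → . y], [D → .], [E → . D x E], [E → . y D], [E → D x . E] }  — shift, reduce
  I12: { [E → D x E .] }  — reduce

Conflict in state I0:
  Shift-reduce conflict between [D → .] and [D → . / E y]
So the grammar is NOT LR(0).

Answer: No. Shift-reduce conflict between [D → .] and [D → . / E y]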